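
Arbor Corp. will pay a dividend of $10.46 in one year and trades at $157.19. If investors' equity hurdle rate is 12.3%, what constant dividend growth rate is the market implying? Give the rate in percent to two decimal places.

5.65%

From P₀ = D₁/(r − g), the implied growth is g = r − D₁/P₀.
g = 0.123 − 10.46/157.19 = 0.123 − 0.06654 = 0.05646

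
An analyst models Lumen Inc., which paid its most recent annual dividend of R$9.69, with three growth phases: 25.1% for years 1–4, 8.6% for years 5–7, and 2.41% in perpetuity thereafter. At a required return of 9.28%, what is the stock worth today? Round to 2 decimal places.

R$347.74

Three-stage DDM. Project D₁…D_7; terminal Gordon value at t=7 with g = 0.0241; discount at r = 0.0928.
D_1 = 12.1222
D_2 = 15.1649
D_3 = 18.9712
D_4 = 23.7330
D_5 = 25.7741
D_6 = 27.9906
D_7 = 30.3978
TV_7 = 31.1304/(0.0928−0.0241) = 453.1355
P₀ = Σ Dₜ/(1+r)ᵗ + TV_7/(1+r)^7 = 347.7441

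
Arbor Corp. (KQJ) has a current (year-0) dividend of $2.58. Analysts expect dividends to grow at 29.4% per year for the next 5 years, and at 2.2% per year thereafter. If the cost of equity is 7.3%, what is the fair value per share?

Two-stage DDM. Project D₁…D_5 at 0.294, terminal growth 0.022, discount at r = 0.073.
D_1 = 3.3385
D_2 = 4.3200
D_3 = 5.5901
D_4 = 7.2336
D_5 = 9.3603
Terminal value at t=5: TV = D_6/(r−g) = 9.5663/(0.073−0.022) = 187.5736
P₀ = 3.3385/(1+0.073)^1 + 4.3200/(1+0.073)^2 + 5.5901/(1+0.073)^3 + 7.2336/(1+0.073)^4 + 9.3603/(1+0.073)^5 + 187.5736/(1+0.073)^5 = 155.3050

$155.30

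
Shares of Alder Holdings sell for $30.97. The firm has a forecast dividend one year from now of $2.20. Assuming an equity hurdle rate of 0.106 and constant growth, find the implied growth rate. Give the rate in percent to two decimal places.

From P₀ = D₁/(r − g), the implied growth is g = r − D₁/P₀.
g = 0.106 − 2.20/30.97 = 0.106 − 0.07104 = 0.03496

3.50%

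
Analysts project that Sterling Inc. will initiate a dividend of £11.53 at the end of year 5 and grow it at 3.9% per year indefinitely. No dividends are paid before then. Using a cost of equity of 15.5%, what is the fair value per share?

£55.85

Deferred-dividend DDM. At t=4 the remaining stream is a growing perpetuity with first payment D_5 = 11.53.
V_4 = D_5/(r−g) = 11.53/(0.155−0.039) = 99.3966
P₀ = V_4/(1+r)^4 = 99.3966/(1+0.155)^4 = 55.8526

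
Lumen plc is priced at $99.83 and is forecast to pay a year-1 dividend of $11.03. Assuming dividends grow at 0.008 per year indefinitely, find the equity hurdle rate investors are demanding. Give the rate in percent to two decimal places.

Rearranging the constant-growth DDM: r = D₁/P₀ + g.
r = 11.0300 / 99.83 + 0.008 = 0.11049 + 0.008 = 0.11849

11.85%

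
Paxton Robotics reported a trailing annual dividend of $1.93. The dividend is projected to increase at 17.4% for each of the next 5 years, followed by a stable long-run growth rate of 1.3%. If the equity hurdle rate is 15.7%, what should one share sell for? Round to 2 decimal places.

Two-stage DDM. Project D₁…D_5 at 0.174, terminal growth 0.013, discount at r = 0.157.
D_1 = 2.2658
D_2 = 2.6601
D_3 = 3.1229
D_4 = 3.6663
D_5 = 4.3043
Terminal value at t=5: TV = D_6/(r−g) = 4.3602/(0.157−0.013) = 30.2792
P₀ = 2.2658/(1+0.157)^1 + 2.6601/(1+0.157)^2 + 3.1229/(1+0.157)^3 + 3.6663/(1+0.157)^4 + 4.3043/(1+0.157)^5 + 30.2792/(1+0.157)^5 = 24.6880

$24.69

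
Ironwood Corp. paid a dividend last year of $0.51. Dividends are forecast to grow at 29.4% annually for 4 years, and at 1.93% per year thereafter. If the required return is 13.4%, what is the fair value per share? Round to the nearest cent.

Two-stage DDM. Project D₁…D_4 at 0.294, terminal growth 0.0193, discount at r = 0.134.
D_1 = 0.6599
D_2 = 0.8540
D_3 = 1.1050
D_4 = 1.4299
Terminal value at t=4: TV = D_5/(r−g) = 1.4575/(0.134−0.0193) = 12.7071
P₀ = 0.6599/(1+0.134)^1 + 0.8540/(1+0.134)^2 + 1.1050/(1+0.134)^3 + 1.4299/(1+0.134)^4 + 12.7071/(1+0.134)^4 = 10.5526

$10.55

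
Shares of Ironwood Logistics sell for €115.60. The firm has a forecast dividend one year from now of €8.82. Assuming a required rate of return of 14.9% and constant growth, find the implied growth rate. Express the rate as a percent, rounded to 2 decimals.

From P₀ = D₁/(r − g), the implied growth is g = r − D₁/P₀.
g = 0.149 − 8.82/115.60 = 0.149 − 0.07630 = 0.07270

7.27%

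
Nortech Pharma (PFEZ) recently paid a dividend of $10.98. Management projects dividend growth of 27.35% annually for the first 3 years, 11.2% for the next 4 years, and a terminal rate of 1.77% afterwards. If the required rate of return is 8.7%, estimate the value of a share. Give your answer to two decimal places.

$404.36

Three-stage DDM. Project D₁…D_7; terminal Gordon value at t=7 with g = 0.0177; discount at r = 0.087.
D_1 = 13.9830
D_2 = 17.8074
D_3 = 22.6777
D_4 = 25.2176
D_5 = 28.0420
D_6 = 31.1827
D_7 = 34.6751
TV_7 = 35.2889/(0.087−0.0177) = 509.2193
P₀ = Σ Dₜ/(1+r)ᵗ + TV_7/(1+r)^7 = 404.3607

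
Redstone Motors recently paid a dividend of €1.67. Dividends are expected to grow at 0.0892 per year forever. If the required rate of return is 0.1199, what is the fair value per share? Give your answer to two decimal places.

€59.25

Gordon growth model: P₀ = D₁/(r − g). D₁ = 1.67 × (1 + 0.0892) = 1.8190.
P₀ = 1.8190 / (0.1199 − 0.0892) = 1.8190 / 0.0307 = 59.2496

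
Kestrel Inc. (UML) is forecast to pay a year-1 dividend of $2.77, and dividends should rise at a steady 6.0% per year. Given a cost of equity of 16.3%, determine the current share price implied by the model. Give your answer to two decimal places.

Gordon growth model: P₀ = D₁/(r − g), with D₁ = 2.77 given directly.
P₀ = 2.7700 / (0.163 − 0.06) = 2.7700 / 0.103 = 26.8932

$26.89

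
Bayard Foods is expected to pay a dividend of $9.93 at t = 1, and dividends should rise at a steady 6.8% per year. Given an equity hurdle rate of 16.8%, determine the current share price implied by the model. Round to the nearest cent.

$99.30

Gordon growth model: P₀ = D₁/(r − g), with D₁ = 9.93 given directly.
P₀ = 9.9300 / (0.168 − 0.068) = 9.9300 / 0.1 = 99.3000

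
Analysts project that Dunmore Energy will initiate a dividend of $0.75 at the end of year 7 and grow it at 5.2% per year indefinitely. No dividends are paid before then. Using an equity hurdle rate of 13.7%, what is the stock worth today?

$4.08

Deferred-dividend DDM. At t=6 the remaining stream is a growing perpetuity with first payment D_7 = 0.75.
V_6 = D_7/(r−g) = 0.75/(0.137−0.052) = 8.8235
P₀ = V_6/(1+r)^6 = 8.8235/(1+0.137)^6 = 4.0839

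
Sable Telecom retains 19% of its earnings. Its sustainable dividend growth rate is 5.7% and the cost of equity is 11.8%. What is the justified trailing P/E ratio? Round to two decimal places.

14.04

Payout ratio b = 1 − 0.19 = 0.81.
Justified trailing P/E = b(1+g)/(r−g) = 0.81×(1+0.057)/(0.118−0.057) = 14.0356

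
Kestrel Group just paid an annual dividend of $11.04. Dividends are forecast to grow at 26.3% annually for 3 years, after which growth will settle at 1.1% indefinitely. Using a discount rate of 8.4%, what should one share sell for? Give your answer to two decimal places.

$287.15

Two-stage DDM. Project D₁…D_3 at 0.263, terminal growth 0.011, discount at r = 0.084.
D_1 = 13.9435
D_2 = 17.6107
D_3 = 22.2423
Terminal value at t=3: TV = D_4/(r−g) = 22.4869/(0.084−0.011) = 308.0402
P₀ = 13.9435/(1+0.084)^1 + 17.6107/(1+0.084)^2 + 22.2423/(1+0.084)^3 + 308.0402/(1+0.084)^3 = 287.1472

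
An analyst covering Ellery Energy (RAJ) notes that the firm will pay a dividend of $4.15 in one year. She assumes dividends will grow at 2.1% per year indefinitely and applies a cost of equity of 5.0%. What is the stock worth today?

$143.10

Gordon growth model: P₀ = D₁/(r − g), with D₁ = 4.15 given directly.
P₀ = 4.1500 / (0.05 − 0.021) = 4.1500 / 0.029 = 143.1034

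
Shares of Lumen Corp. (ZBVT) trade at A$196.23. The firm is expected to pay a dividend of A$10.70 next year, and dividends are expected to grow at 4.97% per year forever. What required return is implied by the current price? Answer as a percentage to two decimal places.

10.42%

Rearranging the constant-growth DDM: r = D₁/P₀ + g.
r = 10.7000 / 196.23 + 0.0497 = 0.05453 + 0.0497 = 0.10423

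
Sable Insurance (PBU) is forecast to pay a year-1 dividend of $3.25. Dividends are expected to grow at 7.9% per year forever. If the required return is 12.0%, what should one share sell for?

Gordon growth model: P₀ = D₁/(r − g), with D₁ = 3.25 given directly.
P₀ = 3.2500 / (0.12 − 0.079) = 3.2500 / 0.041 = 79.2683

$79.27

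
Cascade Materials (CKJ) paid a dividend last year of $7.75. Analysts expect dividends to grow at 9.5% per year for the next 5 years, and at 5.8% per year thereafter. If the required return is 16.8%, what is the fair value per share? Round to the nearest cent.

$86.04

Two-stage DDM. Project D₁…D_5 at 0.095, terminal growth 0.058, discount at r = 0.168.
D_1 = 8.4863
D_2 = 9.2924
D_3 = 10.1752
D_4 = 11.1419
D_5 = 12.2004
Terminal value at t=5: TV = D_6/(r−g) = 12.9080/(0.168−0.058) = 117.3452
P₀ = 8.4863/(1+0.168)^1 + 9.2924/(1+0.168)^2 + 10.1752/(1+0.168)^3 + 11.1419/(1+0.168)^4 + 12.2004/(1+0.168)^5 + 117.3452/(1+0.168)^5 = 86.0444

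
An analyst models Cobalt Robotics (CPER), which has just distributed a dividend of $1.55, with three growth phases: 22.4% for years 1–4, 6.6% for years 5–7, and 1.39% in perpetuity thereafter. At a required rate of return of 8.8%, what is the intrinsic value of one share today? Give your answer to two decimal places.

$47.50

Three-stage DDM. Project D₁…D_7; terminal Gordon value at t=7 with g = 0.0139; discount at r = 0.088.
D_1 = 1.8972
D_2 = 2.3222
D_3 = 2.8423
D_4 = 3.4790
D_5 = 3.7086
D_6 = 3.9534
D_7 = 4.2143
TV_7 = 4.2729/(0.088−0.0139) = 57.6642
P₀ = Σ Dₜ/(1+r)ᵗ + TV_7/(1+r)^7 = 47.4988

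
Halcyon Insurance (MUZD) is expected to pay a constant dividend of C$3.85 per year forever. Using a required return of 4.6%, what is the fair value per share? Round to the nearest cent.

Zero-growth DDM (perpetuity): P₀ = D/r = 3.85 / 0.046 = 83.6957

C$83.70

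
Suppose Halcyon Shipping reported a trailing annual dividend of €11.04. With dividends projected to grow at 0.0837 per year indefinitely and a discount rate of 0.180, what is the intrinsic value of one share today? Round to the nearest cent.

Gordon growth model: P₀ = D₁/(r − g). D₁ = 11.04 × (1 + 0.0837) = 11.9640.
P₀ = 11.9640 / (0.18 − 0.0837) = 11.9640 / 0.0963 = 124.2373

€124.24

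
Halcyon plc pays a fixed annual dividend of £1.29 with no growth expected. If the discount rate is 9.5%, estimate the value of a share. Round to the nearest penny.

Zero-growth DDM (perpetuity): P₀ = D/r = 1.29 / 0.095 = 13.5789

£13.58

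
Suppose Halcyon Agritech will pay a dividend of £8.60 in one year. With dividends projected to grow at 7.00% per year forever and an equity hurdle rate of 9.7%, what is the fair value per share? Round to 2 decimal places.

Gordon growth model: P₀ = D₁/(r − g), with D₁ = 8.60 given directly.
P₀ = 8.6000 / (0.097 − 0.07) = 8.6000 / 0.027 = 318.5185

£318.52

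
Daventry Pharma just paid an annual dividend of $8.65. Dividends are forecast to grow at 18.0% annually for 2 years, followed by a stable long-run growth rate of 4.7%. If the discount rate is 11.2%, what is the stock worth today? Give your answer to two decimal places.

Two-stage DDM. Project D₁…D_2 at 0.18, terminal growth 0.047, discount at r = 0.112.
D_1 = 10.2070
D_2 = 12.0443
Terminal value at t=2: TV = D_3/(r−g) = 12.6103/(0.112−0.047) = 194.0052
P₀ = 10.2070/(1+0.112)^1 + 12.0443/(1+0.112)^2 + 194.0052/(1+0.112)^2 = 175.8123

$175.81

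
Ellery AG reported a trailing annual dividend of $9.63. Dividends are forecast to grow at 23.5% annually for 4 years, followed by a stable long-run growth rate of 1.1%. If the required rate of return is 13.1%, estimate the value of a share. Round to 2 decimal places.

$163.58

Two-stage DDM. Project D₁…D_4 at 0.235, terminal growth 0.011, discount at r = 0.131.
D_1 = 11.8931
D_2 = 14.6879
D_3 = 18.1396
D_4 = 22.4024
Terminal value at t=4: TV = D_5/(r−g) = 22.6488/(0.131−0.011) = 188.7400
P₀ = 11.8931/(1+0.131)^1 + 14.6879/(1+0.131)^2 + 18.1396/(1+0.131)^3 + 22.4024/(1+0.131)^4 + 188.7400/(1+0.131)^4 = 163.5765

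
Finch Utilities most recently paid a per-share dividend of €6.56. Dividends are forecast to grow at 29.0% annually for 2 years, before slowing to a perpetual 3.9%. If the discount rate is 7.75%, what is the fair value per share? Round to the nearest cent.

Two-stage DDM. Project D₁…D_2 at 0.29, terminal growth 0.039, discount at r = 0.0775.
D_1 = 8.4624
D_2 = 10.9165
Terminal value at t=2: TV = D_3/(r−g) = 11.3422/(0.0775−0.039) = 294.6036
P₀ = 8.4624/(1+0.0775)^1 + 10.9165/(1+0.0775)^2 + 294.6036/(1+0.0775)^2 = 271.0049

€271.00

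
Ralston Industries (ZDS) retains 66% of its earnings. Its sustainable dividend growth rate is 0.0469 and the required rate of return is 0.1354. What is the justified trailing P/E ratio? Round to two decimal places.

4.02

Payout ratio b = 1 − 0.66 = 0.34.
Justified trailing P/E = b(1+g)/(r−g) = 0.34×(1+0.0469)/(0.1354−0.0469) = 4.0220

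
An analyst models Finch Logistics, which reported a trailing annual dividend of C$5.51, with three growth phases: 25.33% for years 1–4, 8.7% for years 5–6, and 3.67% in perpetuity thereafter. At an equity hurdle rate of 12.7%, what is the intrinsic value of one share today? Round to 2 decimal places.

C$134.92

Three-stage DDM. Project D₁…D_6; terminal Gordon value at t=6 with g = 0.0367; discount at r = 0.127.
D_1 = 6.9057
D_2 = 8.6549
D_3 = 10.8472
D_4 = 13.5948
D_5 = 14.7775
D_6 = 16.0632
TV_6 = 16.6527/(0.127−0.0367) = 184.4150
P₀ = Σ Dₜ/(1+r)ᵗ + TV_6/(1+r)^6 = 134.9161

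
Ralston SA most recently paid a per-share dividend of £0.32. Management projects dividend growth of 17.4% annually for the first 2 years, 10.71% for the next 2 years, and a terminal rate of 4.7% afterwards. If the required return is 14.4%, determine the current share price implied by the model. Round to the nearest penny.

£4.71

Three-stage DDM. Project D₁…D_4; terminal Gordon value at t=4 with g = 0.047; discount at r = 0.144.
D_1 = 0.3757
D_2 = 0.4410
D_3 = 0.4883
D_4 = 0.5406
TV_4 = 0.5660/(0.144−0.047) = 5.8349
P₀ = Σ Dₜ/(1+r)ᵗ + TV_4/(1+r)^4 = 4.7138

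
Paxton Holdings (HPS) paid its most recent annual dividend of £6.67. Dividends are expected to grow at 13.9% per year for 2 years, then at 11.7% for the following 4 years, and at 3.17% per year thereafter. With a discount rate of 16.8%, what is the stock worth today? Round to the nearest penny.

£75.73

Three-stage DDM. Project D₁…D_6; terminal Gordon value at t=6 with g = 0.0317; discount at r = 0.168.
D_1 = 7.5971
D_2 = 8.6531
D_3 = 9.6655
D_4 = 10.7964
D_5 = 12.0596
D_6 = 13.4706
TV_6 = 13.8976/(0.168−0.0317) = 101.9632
P₀ = Σ Dₜ/(1+r)ᵗ + TV_6/(1+r)^6 = 75.7269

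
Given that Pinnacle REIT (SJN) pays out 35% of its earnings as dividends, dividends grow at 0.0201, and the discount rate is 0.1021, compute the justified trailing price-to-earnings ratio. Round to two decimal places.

4.35

Justified trailing P/E = b(1+g)/(r−g) = 0.35×(1+0.0201)/(0.1021−0.0201) = 4.3541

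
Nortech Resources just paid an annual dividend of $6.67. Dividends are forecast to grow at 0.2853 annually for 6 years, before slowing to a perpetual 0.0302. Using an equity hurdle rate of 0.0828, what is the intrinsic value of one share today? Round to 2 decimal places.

Two-stage DDM. Project D₁…D_6 at 0.2853, terminal growth 0.0302, discount at r = 0.0828.
D_1 = 8.5730
D_2 = 11.0188
D_3 = 14.1625
D_4 = 18.2030
D_5 = 23.3964
D_6 = 30.0713
Terminal value at t=6: TV = D_7/(r−g) = 30.9795/(0.0828−0.0302) = 588.9639
P₀ = 8.5730/(1+0.0828)^1 + 11.0188/(1+0.0828)^2 + 14.1625/(1+0.0828)^3 + 18.2030/(1+0.0828)^4 + 23.3964/(1+0.0828)^5 + 30.0713/(1+0.0828)^6 + 588.9639/(1+0.0828)^6 = 441.5151

$441.52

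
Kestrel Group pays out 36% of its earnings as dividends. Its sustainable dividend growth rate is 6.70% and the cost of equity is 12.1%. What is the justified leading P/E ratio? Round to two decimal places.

Justified leading P/E = b/(r−g) = 0.36/(0.121−0.067) = 6.6667

6.67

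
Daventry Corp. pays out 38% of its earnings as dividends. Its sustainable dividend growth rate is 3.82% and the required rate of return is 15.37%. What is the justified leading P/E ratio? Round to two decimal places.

3.29

Justified leading P/E = b/(r−g) = 0.38/(0.1537−0.0382) = 3.2900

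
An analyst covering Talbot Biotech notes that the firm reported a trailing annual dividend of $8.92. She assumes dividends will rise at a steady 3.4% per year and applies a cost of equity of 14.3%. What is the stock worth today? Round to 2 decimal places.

Gordon growth model: P₀ = D₁/(r − g). D₁ = 8.92 × (1 + 0.034) = 9.2233.
P₀ = 9.2233 / (0.143 − 0.034) = 9.2233 / 0.109 = 84.6172

$84.62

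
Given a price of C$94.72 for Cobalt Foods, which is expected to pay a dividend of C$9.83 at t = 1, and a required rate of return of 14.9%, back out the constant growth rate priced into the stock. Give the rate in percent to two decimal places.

4.52%

From P₀ = D₁/(r − g), the implied growth is g = r − D₁/P₀.
g = 0.149 − 9.83/94.72 = 0.149 − 0.10378 = 0.04522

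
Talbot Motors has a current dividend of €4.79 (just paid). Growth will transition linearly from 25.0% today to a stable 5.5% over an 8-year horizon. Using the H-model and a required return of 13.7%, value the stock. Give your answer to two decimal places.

€107.19

H-model: P₀ = D₀[(1+g_L) + H(g_S−g_L)]/(r−g_L), with H = 8/2 = 4.
P₀ = 4.79 × [(1+0.055) + 4×(0.25−0.055)] / (0.137−0.055)
   = 4.79 × 1.8350 / 0.082 = 107.1909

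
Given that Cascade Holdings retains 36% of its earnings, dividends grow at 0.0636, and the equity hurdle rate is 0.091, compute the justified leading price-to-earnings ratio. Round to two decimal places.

23.36

Payout ratio b = 1 − 0.36 = 0.64.
Justified leading P/E = b/(r−g) = 0.64/(0.091−0.0636) = 23.3577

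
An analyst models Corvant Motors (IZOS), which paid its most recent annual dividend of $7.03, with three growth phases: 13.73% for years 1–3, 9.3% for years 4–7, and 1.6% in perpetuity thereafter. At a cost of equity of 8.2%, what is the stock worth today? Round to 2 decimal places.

$187.68

Three-stage DDM. Project D₁…D_7; terminal Gordon value at t=7 with g = 0.016; discount at r = 0.082.
D_1 = 7.9952
D_2 = 9.0930
D_3 = 10.3414
D_4 = 11.3032
D_5 = 12.3544
D_6 = 13.5033
D_7 = 14.7591
TV_7 = 14.9953/(0.082−0.016) = 227.2013
P₀ = Σ Dₜ/(1+r)ᵗ + TV_7/(1+r)^7 = 187.6783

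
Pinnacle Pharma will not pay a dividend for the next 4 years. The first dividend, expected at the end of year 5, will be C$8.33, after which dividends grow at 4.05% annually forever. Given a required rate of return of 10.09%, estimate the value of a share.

C$93.89

Deferred-dividend DDM. At t=4 the remaining stream is a growing perpetuity with first payment D_5 = 8.33.
V_4 = D_5/(r−g) = 8.33/(0.1009−0.0405) = 137.9139
P₀ = V_4/(1+r)^4 = 137.9139/(1+0.1009)^4 = 93.8894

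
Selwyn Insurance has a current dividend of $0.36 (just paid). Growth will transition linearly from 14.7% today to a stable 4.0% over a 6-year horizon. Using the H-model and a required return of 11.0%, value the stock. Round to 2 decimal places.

H-model: P₀ = D₀[(1+g_L) + H(g_S−g_L)]/(r−g_L), with H = 6/2 = 3.
P₀ = 0.36 × [(1+0.04) + 3×(0.147−0.04)] / (0.11−0.04)
   = 0.36 × 1.3610 / 0.07 = 6.9994

$7.00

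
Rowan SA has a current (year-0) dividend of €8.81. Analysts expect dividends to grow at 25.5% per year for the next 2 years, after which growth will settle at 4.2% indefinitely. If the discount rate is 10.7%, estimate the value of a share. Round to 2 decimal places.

€202.83

Two-stage DDM. Project D₁…D_2 at 0.255, terminal growth 0.042, discount at r = 0.107.
D_1 = 11.0565
D_2 = 13.8760
Terminal value at t=2: TV = D_3/(r−g) = 14.4588/(0.107−0.042) = 222.4425
P₀ = 11.0565/(1+0.107)^1 + 13.8760/(1+0.107)^2 + 222.4425/(1+0.107)^2 = 202.8302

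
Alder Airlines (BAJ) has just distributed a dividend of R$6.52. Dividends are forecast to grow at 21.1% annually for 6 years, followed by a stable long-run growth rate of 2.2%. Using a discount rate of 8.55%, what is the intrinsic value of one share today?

R$260.69

Two-stage DDM. Project D₁…D_6 at 0.211, terminal growth 0.022, discount at r = 0.0855.
D_1 = 7.8957
D_2 = 9.5617
D_3 = 11.5792
D_4 = 14.0225
D_5 = 16.9812
D_6 = 20.5642
Terminal value at t=6: TV = D_7/(r−g) = 21.0166/(0.0855−0.022) = 330.9708
P₀ = 7.8957/(1+0.0855)^1 + 9.5617/(1+0.0855)^2 + 11.5792/(1+0.0855)^3 + 14.0225/(1+0.0855)^4 + 16.9812/(1+0.0855)^5 + 20.5642/(1+0.0855)^6 + 330.9708/(1+0.0855)^6 = 260.6853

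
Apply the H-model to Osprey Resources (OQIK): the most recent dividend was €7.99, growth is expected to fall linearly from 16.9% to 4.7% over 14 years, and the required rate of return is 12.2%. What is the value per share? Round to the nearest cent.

H-model: P₀ = D₀[(1+g_L) + H(g_S−g_L)]/(r−g_L), with H = 14/2 = 7.
P₀ = 7.99 × [(1+0.047) + 7×(0.169−0.047)] / (0.122−0.047)
   = 7.99 × 1.9010 / 0.075 = 202.5199

€202.52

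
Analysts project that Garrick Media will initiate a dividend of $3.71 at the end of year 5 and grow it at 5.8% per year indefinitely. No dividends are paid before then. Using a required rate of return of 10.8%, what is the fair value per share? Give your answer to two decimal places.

Deferred-dividend DDM. At t=4 the remaining stream is a growing perpetuity with first payment D_5 = 3.71.
V_4 = D_5/(r−g) = 3.71/(0.108−0.058) = 74.2000
P₀ = V_4/(1+r)^4 = 74.2000/(1+0.108)^4 = 49.2317

$49.23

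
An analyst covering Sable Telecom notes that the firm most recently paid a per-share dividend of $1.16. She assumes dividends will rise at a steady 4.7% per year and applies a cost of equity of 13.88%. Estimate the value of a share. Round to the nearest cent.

$13.23

Gordon growth model: P₀ = D₁/(r − g). D₁ = 1.16 × (1 + 0.047) = 1.2145.
P₀ = 1.2145 / (0.1388 − 0.047) = 1.2145 / 0.0918 = 13.2301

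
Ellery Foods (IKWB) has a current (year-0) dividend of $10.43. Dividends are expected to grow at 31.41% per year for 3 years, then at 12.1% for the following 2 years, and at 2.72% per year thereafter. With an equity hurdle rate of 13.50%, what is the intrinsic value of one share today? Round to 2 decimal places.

$224.49

Three-stage DDM. Project D₁…D_5; terminal Gordon value at t=5 with g = 0.0272; discount at r = 0.135.
D_1 = 13.7061
D_2 = 18.0111
D_3 = 23.6684
D_4 = 26.5323
D_5 = 29.7427
TV_5 = 30.5517/(0.135−0.0272) = 283.4112
P₀ = Σ Dₜ/(1+r)ᵗ + TV_5/(1+r)^5 = 224.4892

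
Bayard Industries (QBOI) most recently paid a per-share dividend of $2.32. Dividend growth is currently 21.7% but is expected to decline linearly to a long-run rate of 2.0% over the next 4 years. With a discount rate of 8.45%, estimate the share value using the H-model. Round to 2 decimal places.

H-model: P₀ = D₀[(1+g_L) + H(g_S−g_L)]/(r−g_L), with H = 4/2 = 2.
P₀ = 2.32 × [(1+0.02) + 2×(0.217−0.02)] / (0.0845−0.02)
   = 2.32 × 1.4140 / 0.0645 = 50.8602

$50.86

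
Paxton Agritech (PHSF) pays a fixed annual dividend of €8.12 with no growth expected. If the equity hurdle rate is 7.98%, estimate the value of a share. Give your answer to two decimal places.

€101.75

Zero-growth DDM (perpetuity): P₀ = D/r = 8.12 / 0.0798 = 101.7544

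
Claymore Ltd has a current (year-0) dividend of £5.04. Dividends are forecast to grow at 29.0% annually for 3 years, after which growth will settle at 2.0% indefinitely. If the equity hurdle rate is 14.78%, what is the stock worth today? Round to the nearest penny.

£76.29

Two-stage DDM. Project D₁…D_3 at 0.29, terminal growth 0.02, discount at r = 0.1478.
D_1 = 6.5016
D_2 = 8.3871
D_3 = 10.8193
Terminal value at t=3: TV = D_4/(r−g) = 11.0357/(0.1478−0.02) = 86.3513
P₀ = 6.5016/(1+0.1478)^1 + 8.3871/(1+0.1478)^2 + 10.8193/(1+0.1478)^3 + 86.3513/(1+0.1478)^3 = 76.2899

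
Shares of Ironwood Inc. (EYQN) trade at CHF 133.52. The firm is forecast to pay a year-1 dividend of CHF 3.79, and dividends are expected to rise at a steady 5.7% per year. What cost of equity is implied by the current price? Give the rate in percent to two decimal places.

Rearranging the constant-growth DDM: r = D₁/P₀ + g.
r = 3.7900 / 133.52 + 0.057 = 0.02839 + 0.057 = 0.08539

8.54%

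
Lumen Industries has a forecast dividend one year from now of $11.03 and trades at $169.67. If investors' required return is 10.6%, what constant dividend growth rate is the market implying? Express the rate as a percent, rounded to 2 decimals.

4.10%

From P₀ = D₁/(r − g), the implied growth is g = r − D₁/P₀.
g = 0.106 − 11.03/169.67 = 0.106 − 0.06501 = 0.04099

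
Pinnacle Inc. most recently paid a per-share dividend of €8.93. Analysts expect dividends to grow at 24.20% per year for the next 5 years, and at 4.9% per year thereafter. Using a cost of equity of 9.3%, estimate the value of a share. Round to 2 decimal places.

€469.94

Two-stage DDM. Project D₁…D_5 at 0.242, terminal growth 0.049, discount at r = 0.093.
D_1 = 11.0911
D_2 = 13.7751
D_3 = 17.1087
D_4 = 21.2490
D_5 = 26.3912
Terminal value at t=5: TV = D_6/(r−g) = 27.6844/(0.093−0.049) = 629.1906
P₀ = 11.0911/(1+0.093)^1 + 13.7751/(1+0.093)^2 + 17.1087/(1+0.093)^3 + 21.2490/(1+0.093)^4 + 26.3912/(1+0.093)^5 + 629.1906/(1+0.093)^5 = 469.9371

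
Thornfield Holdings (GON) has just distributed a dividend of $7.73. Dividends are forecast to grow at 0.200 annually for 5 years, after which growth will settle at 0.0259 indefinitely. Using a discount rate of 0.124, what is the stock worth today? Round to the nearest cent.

$159.36

Two-stage DDM. Project D₁…D_5 at 0.2, terminal growth 0.0259, discount at r = 0.124.
D_1 = 9.2760
D_2 = 11.1312
D_3 = 13.3574
D_4 = 16.0289
D_5 = 19.2347
Terminal value at t=5: TV = D_6/(r−g) = 19.7329/(0.124−0.0259) = 201.1508
P₀ = 9.2760/(1+0.124)^1 + 11.1312/(1+0.124)^2 + 13.3574/(1+0.124)^3 + 16.0289/(1+0.124)^4 + 19.2347/(1+0.124)^5 + 201.1508/(1+0.124)^5 = 159.3555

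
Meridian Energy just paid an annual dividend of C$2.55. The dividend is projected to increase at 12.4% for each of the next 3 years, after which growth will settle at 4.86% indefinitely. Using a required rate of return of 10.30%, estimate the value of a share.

Two-stage DDM. Project D₁…D_3 at 0.124, terminal growth 0.0486, discount at r = 0.103.
D_1 = 2.8662
D_2 = 3.2216
D_3 = 3.6211
Terminal value at t=3: TV = D_4/(r−g) = 3.7971/(0.103−0.0486) = 69.7991
P₀ = 2.8662/(1+0.103)^1 + 3.2216/(1+0.103)^2 + 3.6211/(1+0.103)^3 + 69.7991/(1+0.103)^3 = 59.9594

C$59.96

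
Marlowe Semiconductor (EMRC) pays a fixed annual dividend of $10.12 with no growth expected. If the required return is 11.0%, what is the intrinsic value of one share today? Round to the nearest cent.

$92.00

Zero-growth DDM (perpetuity): P₀ = D/r = 10.12 / 0.11 = 92.0000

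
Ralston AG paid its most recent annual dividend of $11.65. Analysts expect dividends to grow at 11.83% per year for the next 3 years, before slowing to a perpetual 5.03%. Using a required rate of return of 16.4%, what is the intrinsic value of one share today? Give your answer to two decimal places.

Two-stage DDM. Project D₁…D_3 at 0.1183, terminal growth 0.0503, discount at r = 0.164.
D_1 = 13.0282
D_2 = 14.5694
D_3 = 16.2930
Terminal value at t=3: TV = D_4/(r−g) = 17.1125/(0.164−0.0503) = 150.5060
P₀ = 13.0282/(1+0.164)^1 + 14.5694/(1+0.164)^2 + 16.2930/(1+0.164)^3 + 150.5060/(1+0.164)^3 = 127.7090

$127.71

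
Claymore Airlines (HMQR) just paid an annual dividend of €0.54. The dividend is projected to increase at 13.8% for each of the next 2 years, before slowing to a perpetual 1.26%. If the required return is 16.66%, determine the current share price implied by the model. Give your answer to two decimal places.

Two-stage DDM. Project D₁…D_2 at 0.138, terminal growth 0.0126, discount at r = 0.1666.
D_1 = 0.6145
D_2 = 0.6993
Terminal value at t=2: TV = D_3/(r−g) = 0.7081/(0.1666−0.0126) = 4.5983
P₀ = 0.6145/(1+0.1666)^1 + 0.6993/(1+0.1666)^2 + 4.5983/(1+0.1666)^2 = 4.4193

€4.42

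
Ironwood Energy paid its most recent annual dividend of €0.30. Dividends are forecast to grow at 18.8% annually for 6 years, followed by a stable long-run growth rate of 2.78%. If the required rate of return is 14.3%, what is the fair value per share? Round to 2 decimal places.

Two-stage DDM. Project D₁…D_6 at 0.188, terminal growth 0.0278, discount at r = 0.143.
D_1 = 0.3564
D_2 = 0.4234
D_3 = 0.5030
D_4 = 0.5976
D_5 = 0.7099
D_6 = 0.8434
Terminal value at t=6: TV = D_7/(r−g) = 0.8668/(0.143−0.0278) = 7.5245
P₀ = 0.3564/(1+0.143)^1 + 0.4234/(1+0.143)^2 + 0.5030/(1+0.143)^3 + 0.5976/(1+0.143)^4 + 0.7099/(1+0.143)^5 + 0.8434/(1+0.143)^6 + 7.5245/(1+0.143)^6 = 5.4394

€5.44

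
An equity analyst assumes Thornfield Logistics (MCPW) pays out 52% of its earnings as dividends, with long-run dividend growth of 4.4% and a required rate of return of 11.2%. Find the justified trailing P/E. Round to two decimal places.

Justified trailing P/E = b(1+g)/(r−g) = 0.52×(1+0.044)/(0.112−0.044) = 7.9835

7.98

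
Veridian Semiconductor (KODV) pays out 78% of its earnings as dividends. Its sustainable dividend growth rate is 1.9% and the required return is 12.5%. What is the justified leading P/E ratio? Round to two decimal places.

Justified leading P/E = b/(r−g) = 0.78/(0.125−0.019) = 7.3585

7.36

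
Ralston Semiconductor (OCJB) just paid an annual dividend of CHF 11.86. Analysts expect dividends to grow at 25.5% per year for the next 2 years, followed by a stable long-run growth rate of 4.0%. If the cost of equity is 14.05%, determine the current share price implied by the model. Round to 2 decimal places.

Two-stage DDM. Project D₁…D_2 at 0.255, terminal growth 0.04, discount at r = 0.1405.
D_1 = 14.8843
D_2 = 18.6798
Terminal value at t=2: TV = D_3/(r−g) = 19.4270/(0.1405−0.04) = 193.3034
P₀ = 14.8843/(1+0.1405)^1 + 18.6798/(1+0.1405)^2 + 193.3034/(1+0.1405)^2 = 176.0219

CHF 176.02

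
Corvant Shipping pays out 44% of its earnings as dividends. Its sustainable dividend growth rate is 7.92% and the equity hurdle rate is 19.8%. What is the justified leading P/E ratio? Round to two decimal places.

Justified leading P/E = b/(r−g) = 0.44/(0.198−0.0792) = 3.7037

3.70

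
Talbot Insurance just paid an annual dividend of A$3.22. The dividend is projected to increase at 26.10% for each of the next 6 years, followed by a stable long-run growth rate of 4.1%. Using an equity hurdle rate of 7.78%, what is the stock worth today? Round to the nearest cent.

A$268.31

Two-stage DDM. Project D₁…D_6 at 0.261, terminal growth 0.041, discount at r = 0.0778.
D_1 = 4.0604
D_2 = 5.1202
D_3 = 6.4566
D_4 = 8.1417
D_5 = 10.2667
D_6 = 12.9463
Terminal value at t=6: TV = D_7/(r−g) = 13.4771/(0.0778−0.041) = 366.2261
P₀ = 4.0604/(1+0.0778)^1 + 5.1202/(1+0.0778)^2 + 6.4566/(1+0.0778)^3 + 8.1417/(1+0.0778)^4 + 10.2667/(1+0.0778)^5 + 12.9463/(1+0.0778)^6 + 366.2261/(1+0.0778)^6 = 268.3085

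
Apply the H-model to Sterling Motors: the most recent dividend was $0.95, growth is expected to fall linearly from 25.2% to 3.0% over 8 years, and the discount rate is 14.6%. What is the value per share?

H-model: P₀ = D₀[(1+g_L) + H(g_S−g_L)]/(r−g_L), with H = 8/2 = 4.
P₀ = 0.95 × [(1+0.03) + 4×(0.252−0.03)] / (0.146−0.03)
   = 0.95 × 1.9180 / 0.116 = 15.7078

$15.71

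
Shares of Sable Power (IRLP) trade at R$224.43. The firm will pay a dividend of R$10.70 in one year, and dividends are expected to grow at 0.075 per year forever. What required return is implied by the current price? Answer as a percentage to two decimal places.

Rearranging the constant-growth DDM: r = D₁/P₀ + g.
r = 10.7000 / 224.43 + 0.075 = 0.04768 + 0.075 = 0.12268

12.27%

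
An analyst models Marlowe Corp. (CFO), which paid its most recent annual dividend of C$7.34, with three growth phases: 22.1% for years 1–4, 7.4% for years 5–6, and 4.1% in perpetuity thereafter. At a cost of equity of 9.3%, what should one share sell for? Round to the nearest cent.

Three-stage DDM. Project D₁…D_6; terminal Gordon value at t=6 with g = 0.041; discount at r = 0.093.
D_1 = 8.9621
D_2 = 10.9428
D_3 = 13.3611
D_4 = 16.3139
D_5 = 17.5212
D_6 = 18.8177
TV_6 = 19.5893/(0.093−0.041) = 376.7165
P₀ = Σ Dₜ/(1+r)ᵗ + TV_6/(1+r)^6 = 282.2416

C$282.24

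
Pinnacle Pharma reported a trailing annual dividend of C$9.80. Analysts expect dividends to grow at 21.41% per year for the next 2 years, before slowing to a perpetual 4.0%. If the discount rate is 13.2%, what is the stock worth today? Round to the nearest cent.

Two-stage DDM. Project D₁…D_2 at 0.2141, terminal growth 0.04, discount at r = 0.132.
D_1 = 11.8982
D_2 = 14.4456
Terminal value at t=2: TV = D_3/(r−g) = 15.0234/(0.132−0.04) = 163.2979
P₀ = 11.8982/(1+0.132)^1 + 14.4456/(1+0.132)^2 + 163.2979/(1+0.132)^2 = 149.2185

C$149.22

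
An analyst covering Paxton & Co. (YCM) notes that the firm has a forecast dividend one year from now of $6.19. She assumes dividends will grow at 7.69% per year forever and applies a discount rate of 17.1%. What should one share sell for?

Gordon growth model: P₀ = D₁/(r − g), with D₁ = 6.19 given directly.
P₀ = 6.1900 / (0.171 − 0.0769) = 6.1900 / 0.0941 = 65.7811

$65.78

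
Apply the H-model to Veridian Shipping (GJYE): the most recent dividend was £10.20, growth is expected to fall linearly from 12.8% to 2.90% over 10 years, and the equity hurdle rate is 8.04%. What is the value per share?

£302.43

H-model: P₀ = D₀[(1+g_L) + H(g_S−g_L)]/(r−g_L), with H = 10/2 = 5.
P₀ = 10.20 × [(1+0.029) + 5×(0.128−0.029)] / (0.0804−0.029)
   = 10.20 × 1.5240 / 0.0514 = 302.4280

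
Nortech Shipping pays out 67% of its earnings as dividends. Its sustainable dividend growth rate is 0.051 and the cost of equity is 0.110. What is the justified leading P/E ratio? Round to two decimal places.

Justified leading P/E = b/(r−g) = 0.67/(0.11−0.051) = 11.3559

11.36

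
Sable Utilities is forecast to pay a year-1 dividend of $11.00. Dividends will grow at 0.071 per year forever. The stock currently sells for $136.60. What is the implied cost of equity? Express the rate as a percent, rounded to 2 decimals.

Rearranging the constant-growth DDM: r = D₁/P₀ + g.
r = 11.0000 / 136.60 + 0.071 = 0.08053 + 0.071 = 0.15153

15.15%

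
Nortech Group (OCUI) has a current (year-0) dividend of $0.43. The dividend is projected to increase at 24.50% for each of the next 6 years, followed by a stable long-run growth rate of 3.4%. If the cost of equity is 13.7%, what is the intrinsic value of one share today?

Two-stage DDM. Project D₁…D_6 at 0.245, terminal growth 0.034, discount at r = 0.137.
D_1 = 0.5353
D_2 = 0.6665
D_3 = 0.8298
D_4 = 1.0331
D_5 = 1.2862
D_6 = 1.6013
Terminal value at t=6: TV = D_7/(r−g) = 1.6558/(0.137−0.034) = 16.0756
P₀ = 0.5353/(1+0.137)^1 + 0.6665/(1+0.137)^2 + 0.8298/(1+0.137)^3 + 1.0331/(1+0.137)^4 + 1.2862/(1+0.137)^5 + 1.6013/(1+0.137)^6 + 16.0756/(1+0.137)^6 = 11.0277

$11.03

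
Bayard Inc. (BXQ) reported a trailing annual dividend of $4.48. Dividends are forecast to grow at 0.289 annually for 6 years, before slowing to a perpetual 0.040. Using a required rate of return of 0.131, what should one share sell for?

$155.75

Two-stage DDM. Project D₁…D_6 at 0.289, terminal growth 0.04, discount at r = 0.131.
D_1 = 5.7747
D_2 = 7.4436
D_3 = 9.5948
D_4 = 12.3677
D_5 = 15.9420
D_6 = 20.5492
Terminal value at t=6: TV = D_7/(r−g) = 21.3712/(0.131−0.04) = 234.8483
P₀ = 5.7747/(1+0.131)^1 + 7.4436/(1+0.131)^2 + 9.5948/(1+0.131)^3 + 12.3677/(1+0.131)^4 + 15.9420/(1+0.131)^5 + 20.5492/(1+0.131)^6 + 234.8483/(1+0.131)^6 = 155.7529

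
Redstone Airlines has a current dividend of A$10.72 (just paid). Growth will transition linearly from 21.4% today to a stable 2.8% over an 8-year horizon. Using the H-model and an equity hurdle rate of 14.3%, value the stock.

H-model: P₀ = D₀[(1+g_L) + H(g_S−g_L)]/(r−g_L), with H = 8/2 = 4.
P₀ = 10.72 × [(1+0.028) + 4×(0.214−0.028)] / (0.143−0.028)
   = 10.72 × 1.7720 / 0.115 = 165.1812

A$165.18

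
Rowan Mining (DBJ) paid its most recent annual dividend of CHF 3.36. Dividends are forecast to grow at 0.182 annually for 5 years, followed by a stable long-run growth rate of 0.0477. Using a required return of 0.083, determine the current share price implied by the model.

Two-stage DDM. Project D₁…D_5 at 0.182, terminal growth 0.0477, discount at r = 0.083.
D_1 = 3.9715
D_2 = 4.6943
D_3 = 5.5487
D_4 = 6.5586
D_5 = 7.7522
Terminal value at t=5: TV = D_6/(r−g) = 8.1220/(0.083−0.0477) = 230.0853
P₀ = 3.9715/(1+0.083)^1 + 4.6943/(1+0.083)^2 + 5.5487/(1+0.083)^3 + 6.5586/(1+0.083)^4 + 7.7522/(1+0.083)^5 + 230.0853/(1+0.083)^5 = 176.4440

CHF 176.44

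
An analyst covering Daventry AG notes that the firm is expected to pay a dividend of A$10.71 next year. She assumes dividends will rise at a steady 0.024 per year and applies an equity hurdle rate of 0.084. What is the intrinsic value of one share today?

A$178.50

Gordon growth model: P₀ = D₁/(r − g), with D₁ = 10.71 given directly.
P₀ = 10.7100 / (0.084 − 0.024) = 10.7100 / 0.06 = 178.5000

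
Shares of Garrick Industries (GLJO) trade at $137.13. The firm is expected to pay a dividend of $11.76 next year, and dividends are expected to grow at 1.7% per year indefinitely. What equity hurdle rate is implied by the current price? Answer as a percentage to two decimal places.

Rearranging the constant-growth DDM: r = D₁/P₀ + g.
r = 11.7600 / 137.13 + 0.017 = 0.08576 + 0.017 = 0.10276

10.28%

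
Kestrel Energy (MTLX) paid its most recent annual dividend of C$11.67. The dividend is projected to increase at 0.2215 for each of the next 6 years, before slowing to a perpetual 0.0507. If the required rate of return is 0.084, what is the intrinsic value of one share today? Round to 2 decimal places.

C$862.44

Two-stage DDM. Project D₁…D_6 at 0.2215, terminal growth 0.0507, discount at r = 0.084.
D_1 = 14.2549
D_2 = 17.4124
D_3 = 21.2692
D_4 = 25.9803
D_5 = 31.7350
D_6 = 38.7643
Terminal value at t=6: TV = D_7/(r−g) = 40.7296/(0.084−0.0507) = 1223.1119
P₀ = 14.2549/(1+0.084)^1 + 17.4124/(1+0.084)^2 + 21.2692/(1+0.084)^3 + 25.9803/(1+0.084)^4 + 31.7350/(1+0.084)^5 + 38.7643/(1+0.084)^6 + 1223.1119/(1+0.084)^6 = 862.4371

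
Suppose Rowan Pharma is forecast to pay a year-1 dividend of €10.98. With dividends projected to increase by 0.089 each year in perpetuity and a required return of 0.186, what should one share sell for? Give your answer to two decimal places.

€113.20

Gordon growth model: P₀ = D₁/(r − g), with D₁ = 10.98 given directly.
P₀ = 10.9800 / (0.186 − 0.089) = 10.9800 / 0.097 = 113.1959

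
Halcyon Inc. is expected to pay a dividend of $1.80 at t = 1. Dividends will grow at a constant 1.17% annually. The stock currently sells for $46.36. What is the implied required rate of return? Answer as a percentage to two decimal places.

5.05%

Rearranging the constant-growth DDM: r = D₁/P₀ + g.
r = 1.8000 / 46.36 + 0.0117 = 0.03883 + 0.0117 = 0.05053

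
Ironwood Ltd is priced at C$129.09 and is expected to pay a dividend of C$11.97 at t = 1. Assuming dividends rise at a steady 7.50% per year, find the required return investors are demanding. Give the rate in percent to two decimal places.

16.77%

Rearranging the constant-growth DDM: r = D₁/P₀ + g.
r = 11.9700 / 129.09 + 0.075 = 0.09273 + 0.075 = 0.16773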